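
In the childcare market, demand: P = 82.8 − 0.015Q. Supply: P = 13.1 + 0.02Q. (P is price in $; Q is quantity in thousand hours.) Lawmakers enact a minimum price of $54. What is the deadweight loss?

$89.29 thousand

Competitive equilibrium: 82.8 − 0.015Q = 13.1 + 0.02Q → Q* = 1991.4286, P* = 52.9286.
At the floor P = 54, quantity demanded = (82.8 − 54)/0.015 = 1920.
Sellers' marginal cost at Q' = 1920: 13.1 + 0.02·1920 = 51.5.
ΔQ = 1991.4286 − 1920 = 71.4286; wedge = 54 − 51.5 = 2.5.
Welfare loss = ½ × 71.4286 × 2.5 = $89.29 thousand.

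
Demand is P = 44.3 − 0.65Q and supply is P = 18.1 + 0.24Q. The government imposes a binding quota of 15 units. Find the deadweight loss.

Competitive equilibrium: 44.3 − 0.65Q = 18.1 + 0.24Q → Q* = 29.4382, P* = 25.1652.
At Q = 15: demand price = 44.3 − 0.65·15 = 34.55; supply price = 18.1 + 0.24·15 = 21.7.
ΔQ = 29.4382 − 15 = 14.4382; wedge = 34.55 − 21.7 = 12.85.
Welfare loss = ½ × 14.4382 × 12.85 = 92.77.

92.77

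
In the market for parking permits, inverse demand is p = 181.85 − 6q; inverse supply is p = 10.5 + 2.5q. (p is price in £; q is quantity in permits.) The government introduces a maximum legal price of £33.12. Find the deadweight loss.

Competitive equilibrium: 181.85 − 6q = 10.5 + 2.5q → q* = 20.1588, p* = 60.8971.
At the ceiling p = 33.12, quantity supplied = (33.12 − 10.5)/2.5 = 9.048.
Willingness to pay at q' = 9.048: 181.85 − 6·9.048 = 127.562.
Δq = 20.1588 − 9.048 = 11.1108; wedge = 127.562 − 33.12 = 94.442.
The triangle = ½ × 11.1108 × 94.442 = £524.66.

£524.66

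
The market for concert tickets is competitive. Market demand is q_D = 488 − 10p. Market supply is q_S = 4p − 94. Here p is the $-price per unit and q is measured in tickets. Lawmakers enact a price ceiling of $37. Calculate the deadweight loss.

$58.51

In inverse form: demand p = 48.8 − 0.1q, supply p = 23.5 + 0.25q.
Competitive equilibrium: 48.8 − 0.1q = 23.5 + 0.25q → q* = 72.2857, p* = 41.5714.
At the ceiling p = 37, quantity supplied = (37 − 23.5)/0.25 = 54.
Willingness to pay at q' = 54: 48.8 − 0.1·54 = 43.4.
Δq = 72.2857 − 54 = 18.2857; wedge = 43.4 − 37 = 6.4.
Deadweight loss = ½ × 18.2857 × 6.4 = $58.51.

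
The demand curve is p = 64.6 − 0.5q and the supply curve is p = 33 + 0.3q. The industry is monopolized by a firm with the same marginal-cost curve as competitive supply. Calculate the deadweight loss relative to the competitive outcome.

Competitive equilibrium: 64.6 − 0.5q = 33 + 0.3q → q* = 39.5, p* = 44.85.
Marginal revenue: MR = 64.6 − q. Set MR = MC: 64.6 − q = 33 + 0.3q → q_m = 24.3077.
Price p_m = 64.6 − 0.5·24.3077 = 52.4462; MC(q_m) = 33 + 0.3·24.3077 = 40.2923.
Competitive q* = 39.5, so Δq = 15.1923; wedge = 52.4462 − 40.2923 = 12.1539.
DWL = ½ × 15.1923 × 12.1539 = 92.32.

92.32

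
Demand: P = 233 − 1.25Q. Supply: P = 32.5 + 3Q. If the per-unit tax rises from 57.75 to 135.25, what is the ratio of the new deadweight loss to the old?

5.485

Competitive equilibrium: 233 − 1.25Q = 32.5 + 3Q → Q* = 47.1765, P* = 174.0294.
For a per-unit tax t: ΔQ = t/4.25, so DWL = ½·t·(t/4.25) = t²/8.5.
At t = 57.75: DWL = 392.360. At t = 135.25: DWL = 2152.066.
Ratio = (135.25/57.75)² = 5.485.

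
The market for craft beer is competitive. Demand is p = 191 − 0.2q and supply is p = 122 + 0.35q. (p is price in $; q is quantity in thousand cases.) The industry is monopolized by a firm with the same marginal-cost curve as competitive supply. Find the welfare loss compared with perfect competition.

Competitive equilibrium: 191 − 0.2q = 122 + 0.35q → q* = 125.4545, p* = 165.9091.
Marginal revenue: MR = 191 − 0.4q. Set MR = MC: 191 − 0.4q = 122 + 0.35q → q_m = 92.
Price p_m = 191 − 0.2·92 = 172.6; MC(q_m) = 122 + 0.35·92 = 154.2.
Competitive q* = 125.4545, so Δq = 33.4545; wedge = 172.6 − 154.2 = 18.4.
DWL = ½ × 33.4545 × 18.4 = $307.78 thousand.

$307.78 thousand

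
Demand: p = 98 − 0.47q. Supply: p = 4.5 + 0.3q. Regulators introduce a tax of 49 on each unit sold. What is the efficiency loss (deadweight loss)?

1559.09

Competitive equilibrium: 98 − 0.47q = 4.5 + 0.3q → q* = 121.4286, p* = 40.9286.
With the tax, the buyer price exceeds the seller price by 49: (98 − 0.47q) − (4.5 + 0.3q) = 49 → q' = 57.7922.
Δq = 121.4286 − 57.7922 = 63.6364; the wedge equals the tax, 49.
The triangle = ½ × 63.6364 × 49 = 1559.09.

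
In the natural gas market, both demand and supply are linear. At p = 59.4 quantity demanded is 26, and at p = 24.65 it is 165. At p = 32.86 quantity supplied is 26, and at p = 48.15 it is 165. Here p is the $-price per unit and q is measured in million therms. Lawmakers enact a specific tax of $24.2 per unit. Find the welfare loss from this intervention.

Demand slope = (24.65 − 59.4)/(165 − 26) = −0.25, so p = 65.9 − 0.25q.
Supply slope = (48.15 − 32.86)/(165 − 26) = 0.11, so p = 30 + 0.11q.
Competitive equilibrium: 65.9 − 0.25q = 30 + 0.11q → q* = 99.7222, p* = 40.9694.
With the tax, the buyer price exceeds the seller price by 24.2: (65.9 − 0.25q) − (30 + 0.11q) = 24.2 → q' = 32.5.
Δq = 99.7222 − 32.5 = 67.2222; the wedge equals the tax, 24.2.
DWL = ½ × 67.2222 × 24.2 = $813.39 million.

$813.39 million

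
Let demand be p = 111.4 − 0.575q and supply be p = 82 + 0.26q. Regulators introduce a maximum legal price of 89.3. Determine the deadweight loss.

Competitive equilibrium: 111.4 − 0.575q = 82 + 0.26q → q* = 35.2096, p* = 91.1545.
At the ceiling p = 89.3, quantity supplied = (89.3 − 82)/0.26 = 28.0769.
Willingness to pay at q' = 28.0769: 111.4 − 0.575·28.0769 = 95.2558.
Δq = 35.2096 − 28.0769 = 7.1327; wedge = 95.2558 − 89.3 = 5.9558.
DWL = ½ × 7.1327 × 5.9558 = 21.24.

21.24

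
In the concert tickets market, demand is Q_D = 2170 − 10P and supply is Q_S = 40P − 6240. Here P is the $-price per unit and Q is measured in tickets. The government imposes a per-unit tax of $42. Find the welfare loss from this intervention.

$7056

In inverse form: demand P = 217 − 0.1Q, supply P = 156 + 0.025Q.
Competitive equilibrium: 217 − 0.1Q = 156 + 0.025Q → Q* = 488, P* = 168.2.
With the tax, the buyer price exceeds the seller price by 42: (217 − 0.1Q) − (156 + 0.025Q) = 42 → Q' = 152.
ΔQ = 488 − 152 = 336; the wedge equals the tax, 42.
The triangle = ½ × 336 × 42 = $7056.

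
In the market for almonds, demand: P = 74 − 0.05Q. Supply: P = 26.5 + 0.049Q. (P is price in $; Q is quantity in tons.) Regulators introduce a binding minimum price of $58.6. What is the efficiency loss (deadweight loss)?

$1460.97

Competitive equilibrium: 74 − 0.05Q = 26.5 + 0.049Q → Q* = 479.798, P* = 50.0101.
At the floor P = 58.6, quantity demanded = (74 − 58.6)/0.05 = 308.
Sellers' marginal cost at Q' = 308: 26.5 + 0.049·308 = 41.592.
ΔQ = 479.798 − 308 = 171.798; wedge = 58.6 − 41.592 = 17.008.
Deadweight loss = ½ × 171.798 × 17.008 = $1460.97.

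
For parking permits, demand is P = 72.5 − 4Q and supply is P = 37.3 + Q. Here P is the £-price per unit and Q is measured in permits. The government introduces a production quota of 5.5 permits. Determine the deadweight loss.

Competitive equilibrium: 72.5 − 4Q = 37.3 + Q → Q* = 7.04, P* = 44.34.
At Q = 5.5: demand price = 72.5 − 4·5.5 = 50.5; supply price = 37.3 + 1·5.5 = 42.8.
ΔQ = 7.04 − 5.5 = 1.54; wedge = 50.5 − 42.8 = 7.7.
DWL = ½ × 1.54 × 7.7 = £5.929.

£5.929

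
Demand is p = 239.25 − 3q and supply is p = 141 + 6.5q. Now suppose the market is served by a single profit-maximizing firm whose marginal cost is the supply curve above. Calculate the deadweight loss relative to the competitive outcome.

Competitive equilibrium: 239.25 − 3q = 141 + 6.5q → q* = 10.3421, p* = 208.2237.
Marginal revenue: MR = 239.25 − 6q. Set MR = MC: 239.25 − 6q = 141 + 6.5q → q_m = 7.86.
Price p_m = 239.25 − 3·7.86 = 215.67; MC(q_m) = 141 + 6.5·7.86 = 192.09.
Competitive q* = 10.3421, so Δq = 2.4821; wedge = 215.67 − 192.09 = 23.58.
The triangle = ½ × 2.4821 × 23.58 = 29.26.

29.26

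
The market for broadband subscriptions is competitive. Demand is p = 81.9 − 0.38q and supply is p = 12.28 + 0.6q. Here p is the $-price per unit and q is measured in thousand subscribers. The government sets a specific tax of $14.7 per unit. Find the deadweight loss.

Competitive equilibrium: 81.9 − 0.38q = 12.28 + 0.6q → q* = 71.0408, p* = 54.9045.
With the tax, the buyer price exceeds the seller price by 14.7: (81.9 − 0.38q) − (12.28 + 0.6q) = 14.7 → q' = 56.0408.
Δq = 71.0408 − 56.0408 = 15; the wedge equals the tax, 14.7.
Welfare loss = ½ × 15 × 14.7 = $110.25 thousand.

$110.25 thousand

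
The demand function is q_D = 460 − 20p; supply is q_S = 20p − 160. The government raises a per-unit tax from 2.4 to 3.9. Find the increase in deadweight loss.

In inverse form: demand p = 23 − 0.05q, supply p = 8 + 0.05q.
Competitive equilibrium: 23 − 0.05q = 8 + 0.05q → q* = 150, p* = 15.5.
For a per-unit tax t: Δq = t/0.1, so DWL = ½·t·(t/0.1) = t²/0.2.
At t = 2.4: DWL = 28.8. At t = 3.9: DWL = 76.05.
Increase = 76.05 − 28.8 = 47.25.

47.25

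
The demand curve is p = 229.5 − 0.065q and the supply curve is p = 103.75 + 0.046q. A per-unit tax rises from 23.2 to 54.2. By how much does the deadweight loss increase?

Competitive equilibrium: 229.5 − 0.065q = 103.75 + 0.046q → q* = 1132.8829, p* = 155.8626.
For a per-unit tax t: Δq = t/0.111, so DWL = ½·t·(t/0.111) = t²/0.222.
At t = 23.2: DWL = 2424.505. At t = 54.2: DWL = 13232.613.
Increase = 13232.613 − 2424.505 = 10808.11.

10808.11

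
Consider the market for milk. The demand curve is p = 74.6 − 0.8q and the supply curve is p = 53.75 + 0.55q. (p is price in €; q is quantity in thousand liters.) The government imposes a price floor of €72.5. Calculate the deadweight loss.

Competitive equilibrium: 74.6 − 0.8q = 53.75 + 0.55q → q* = 15.4444, p* = 62.2444.
At the floor p = 72.5, quantity demanded = (74.6 − 72.5)/0.8 = 2.625.
Sellers' marginal cost at q' = 2.625: 53.75 + 0.55·2.625 = 55.1938.
Δq = 15.4444 − 2.625 = 12.8194; wedge = 72.5 − 55.1938 = 17.3062.
Deadweight loss = ½ × 12.8194 × 17.3062 = €110.93 thousand.

€110.93 thousand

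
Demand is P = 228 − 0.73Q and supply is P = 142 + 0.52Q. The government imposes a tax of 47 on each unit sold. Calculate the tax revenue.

Competitive equilibrium: 228 − 0.73Q = 142 + 0.52Q → Q* = 68.8, P* = 177.776.
With the tax, the buyer price exceeds the seller price by 47: (228 − 0.73Q) − (142 + 0.52Q) = 47 → Q' = 31.2.
Tax revenue = 47 × 31.2 = 1466.40.

1466.40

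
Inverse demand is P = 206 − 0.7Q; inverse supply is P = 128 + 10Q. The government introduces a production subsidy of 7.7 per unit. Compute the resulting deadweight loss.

Competitive equilibrium: 206 − 0.7Q = 128 + 10Q → Q* = 7.2897, P* = 200.8972.
The subsidy lowers effective supply by 7.7: P = 120.3 + 10Q.
New quantity: 206 − 0.7Q = 120.3 + 10Q → Q' = 8.0093.
Overproduction ΔQ = 8.0093 − 7.2897 = 0.7196; wedge = subsidy = 7.7.
Deadweight loss = ½ × 0.7196 × 7.7 = 2.77.

2.77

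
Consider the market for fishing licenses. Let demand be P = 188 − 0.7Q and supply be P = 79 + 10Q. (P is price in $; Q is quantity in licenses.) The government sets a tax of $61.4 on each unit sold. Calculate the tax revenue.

$273.14

Competitive equilibrium: 188 − 0.7Q = 79 + 10Q → Q* = 10.1869, P* = 180.8692.
With the tax, the buyer price exceeds the seller price by 61.4: (188 − 0.7Q) − (79 + 10Q) = 61.4 → Q' = 4.4486.
Tax revenue = 61.4 × 4.4486 = $273.14.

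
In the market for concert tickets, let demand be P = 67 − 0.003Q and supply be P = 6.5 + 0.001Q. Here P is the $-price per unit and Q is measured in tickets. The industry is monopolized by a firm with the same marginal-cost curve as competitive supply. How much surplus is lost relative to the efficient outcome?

Competitive equilibrium: 67 − 0.003Q = 6.5 + 0.001Q → Q* = 15125, P* = 21.625.
Marginal revenue: MR = 67 − 0.006Q. Set MR = MC: 67 − 0.006Q = 6.5 + 0.001Q → Q_m = 8642.85714.
Price P_m = 67 − 0.003·8642.85714 = 41.07143; MC(Q_m) = 6.5 + 0.001·8642.85714 = 15.14286.
Competitive Q* = 15125, so ΔQ = 6482.14286; wedge = 41.07143 − 15.14286 = 25.92857.
The triangle = ½ × 6482.14286 × 25.92857 = $84036.35.

$84036.35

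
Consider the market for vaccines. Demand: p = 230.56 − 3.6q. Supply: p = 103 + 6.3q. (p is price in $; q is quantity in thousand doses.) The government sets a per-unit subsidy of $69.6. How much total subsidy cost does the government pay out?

Competitive equilibrium: 230.56 − 3.6q = 103 + 6.3q → q* = 12.88485, p* = 184.17455.
The subsidy lowers effective supply by 69.6: p = 33.4 + 6.3q.
New quantity: 230.56 − 3.6q = 33.4 + 6.3q → q' = 19.91515.
Total subsidy cost = 69.6 × 19.91515 = $1386.09 thousand.

$1386.09 thousand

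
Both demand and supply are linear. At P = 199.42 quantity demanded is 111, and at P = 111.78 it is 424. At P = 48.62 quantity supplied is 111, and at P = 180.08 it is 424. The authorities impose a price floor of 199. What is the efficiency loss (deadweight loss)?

16017.90

Demand slope = (111.78 − 199.42)/(424 − 111) = −0.28, so P = 230.5 − 0.28Q.
Supply slope = (180.08 − 48.62)/(424 − 111) = 0.42, so P = 2 + 0.42Q.
Competitive equilibrium: 230.5 − 0.28Q = 2 + 0.42Q → Q* = 326.4286, P* = 139.1.
At the floor P = 199, quantity demanded = (230.5 − 199)/0.28 = 112.5.
Sellers' marginal cost at Q' = 112.5: 2 + 0.42·112.5 = 49.25.
ΔQ = 326.4286 − 112.5 = 213.9286; wedge = 199 − 49.25 = 149.75.
The triangle = ½ × 213.9286 × 149.75 = 16017.90.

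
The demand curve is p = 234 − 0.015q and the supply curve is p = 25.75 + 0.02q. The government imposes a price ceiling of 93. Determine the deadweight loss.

117165.23

Competitive equilibrium: 234 − 0.015q = 25.75 + 0.02q → q* = 5950, p* = 144.75.
At the ceiling p = 93, quantity supplied = (93 − 25.75)/0.02 = 3362.5.
Willingness to pay at q' = 3362.5: 234 − 0.015·3362.5 = 183.5625.
Δq = 5950 − 3362.5 = 2587.5; wedge = 183.5625 − 93 = 90.5625.
Welfare loss = ½ × 2587.5 × 90.5625 = 117165.23.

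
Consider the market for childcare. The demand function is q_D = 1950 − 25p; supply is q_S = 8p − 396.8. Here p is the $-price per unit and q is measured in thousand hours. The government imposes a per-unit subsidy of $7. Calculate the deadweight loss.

$148.48 thousand

In inverse form: demand p = 78 − 0.04q, supply p = 49.6 + 0.125q.
Competitive equilibrium: 78 − 0.04q = 49.6 + 0.125q → q* = 172.12121, p* = 71.11515.
The subsidy lowers effective supply by 7: p = 42.6 + 0.125q.
New quantity: 78 − 0.04q = 42.6 + 0.125q → q' = 214.54545.
Overproduction Δq = 214.54545 − 172.12121 = 42.42424; wedge = subsidy = 7.
Welfare loss = ½ × 42.42424 × 7 = $148.48 thousand.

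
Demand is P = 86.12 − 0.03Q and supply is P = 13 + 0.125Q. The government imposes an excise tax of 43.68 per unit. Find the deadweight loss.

Competitive equilibrium: 86.12 − 0.03Q = 13 + 0.125Q → Q* = 471.7419, P* = 71.9677.
With the tax, the buyer price exceeds the seller price by 43.68: (86.12 − 0.03Q) − (13 + 0.125Q) = 43.68 → Q' = 189.9355.
ΔQ = 471.7419 − 189.9355 = 281.8064; the wedge equals the tax, 43.68.
Deadweight loss = ½ × 281.8064 × 43.68 = 6154.65.

6154.65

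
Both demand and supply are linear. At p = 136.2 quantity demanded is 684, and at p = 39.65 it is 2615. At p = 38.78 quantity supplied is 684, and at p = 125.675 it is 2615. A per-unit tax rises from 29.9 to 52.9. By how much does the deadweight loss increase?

Demand slope = (39.65 − 136.2)/(2615 − 684) = −0.05, so p = 170.4 − 0.05q.
Supply slope = (125.675 − 38.78)/(2615 − 684) = 0.045, so p = 8 + 0.045q.
Competitive equilibrium: 170.4 − 0.05q = 8 + 0.045q → q* = 1709.4737, p* = 84.9263.
For a per-unit tax t: Δq = t/0.095, so DWL = ½·t·(t/0.095) = t²/0.19.
At t = 29.9: DWL = 4705.316. At t = 52.9: DWL = 14728.474.
Increase = 14728.474 − 4705.316 = 10023.16.

10023.16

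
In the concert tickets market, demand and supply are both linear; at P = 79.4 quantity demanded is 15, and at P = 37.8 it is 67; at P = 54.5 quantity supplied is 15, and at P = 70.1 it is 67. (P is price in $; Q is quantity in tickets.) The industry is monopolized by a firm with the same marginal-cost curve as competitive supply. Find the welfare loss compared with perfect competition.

Demand slope = (37.8 − 79.4)/(67 − 15) = −0.8, so P = 91.4 − 0.8Q.
Supply slope = (70.1 − 54.5)/(67 − 15) = 0.3, so P = 50 + 0.3Q.
Competitive equilibrium: 91.4 − 0.8Q = 50 + 0.3Q → Q* = 37.6364, P* = 61.2909.
Marginal revenue: MR = 91.4 − 1.6Q. Set MR = MC: 91.4 − 1.6Q = 50 + 0.3Q → Q_m = 21.7895.
Price P_m = 91.4 − 0.8·21.7895 = 73.9684; MC(Q_m) = 50 + 0.3·21.7895 = 56.5369.
Competitive Q* = 37.6364, so ΔQ = 15.8469; wedge = 73.9684 − 56.5369 = 17.4315.
Welfare loss = ½ × 15.8469 × 17.4315 = $138.12.

$138.12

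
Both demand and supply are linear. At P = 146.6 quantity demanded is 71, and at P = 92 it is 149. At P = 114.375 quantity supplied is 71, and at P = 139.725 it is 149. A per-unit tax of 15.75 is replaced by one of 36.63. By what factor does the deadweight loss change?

5.409

Demand slope = (92 − 146.6)/(149 − 71) = −0.7, so P = 196.3 − 0.7Q.
Supply slope = (139.725 − 114.375)/(149 − 71) = 0.325, so P = 91.3 + 0.325Q.
Competitive equilibrium: 196.3 − 0.7Q = 91.3 + 0.325Q → Q* = 102.439, P* = 124.5927.
For a per-unit tax t: ΔQ = t/1.025, so DWL = ½·t·(t/1.025) = t²/2.05.
At t = 15.75: DWL = 121.006. At t = 36.63: DWL = 654.516.
Ratio = (36.63/15.75)² = 5.409.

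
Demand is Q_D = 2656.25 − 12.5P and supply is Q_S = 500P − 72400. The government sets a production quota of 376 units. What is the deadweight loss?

In inverse form: demand P = 212.5 − 0.08Q, supply P = 144.8 + 0.002Q.
Competitive equilibrium: 212.5 − 0.08Q = 144.8 + 0.002Q → Q* = 825.6098, P* = 146.4512.
At Q = 376: demand price = 212.5 − 0.08·376 = 182.42; supply price = 144.8 + 0.002·376 = 145.552.
ΔQ = 825.6098 − 376 = 449.6098; wedge = 182.42 − 145.552 = 36.868.
Welfare loss = ½ × 449.6098 × 36.868 = 8288.11.

8288.11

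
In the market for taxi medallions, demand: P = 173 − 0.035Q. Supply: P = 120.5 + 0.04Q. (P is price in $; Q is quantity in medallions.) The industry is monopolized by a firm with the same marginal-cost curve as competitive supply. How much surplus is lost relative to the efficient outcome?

$1860.28

Competitive equilibrium: 173 − 0.035Q = 120.5 + 0.04Q → Q* = 700, P* = 148.5.
Marginal revenue: MR = 173 − 0.07Q. Set MR = MC: 173 − 0.07Q = 120.5 + 0.04Q → Q_m = 477.27273.
Price P_m = 173 − 0.035·477.27273 = 156.29545; MC(Q_m) = 120.5 + 0.04·477.27273 = 139.59091.
Competitive Q* = 700, so ΔQ = 222.72727; wedge = 156.29545 − 139.59091 = 16.70454.
Deadweight loss = ½ × 222.72727 × 16.70454 = $1860.28.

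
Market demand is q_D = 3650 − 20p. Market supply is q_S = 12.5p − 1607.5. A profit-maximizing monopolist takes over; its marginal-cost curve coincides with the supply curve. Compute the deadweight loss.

862.18

In inverse form: demand p = 182.5 − 0.05q, supply p = 128.6 + 0.08q.
Competitive equilibrium: 182.5 − 0.05q = 128.6 + 0.08q → q* = 414.6154, p* = 161.7692.
Marginal revenue: MR = 182.5 − 0.1q. Set MR = MC: 182.5 − 0.1q = 128.6 + 0.08q → q_m = 299.4444.
Price p_m = 182.5 − 0.05·299.4444 = 167.5278; MC(q_m) = 128.6 + 0.08·299.4444 = 152.5556.
Competitive q* = 414.6154, so Δq = 115.171; wedge = 167.5278 − 152.5556 = 14.9722.
Welfare loss = ½ × 115.171 × 14.9722 = 862.18.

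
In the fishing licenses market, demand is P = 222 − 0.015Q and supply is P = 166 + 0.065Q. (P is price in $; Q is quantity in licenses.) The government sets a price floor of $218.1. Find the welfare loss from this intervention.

Competitive equilibrium: 222 − 0.015Q = 166 + 0.065Q → Q* = 700, P* = 211.5.
At the floor P = 218.1, quantity demanded = (222 − 218.1)/0.015 = 260.
Sellers' marginal cost at Q' = 260: 166 + 0.065·260 = 182.9.
ΔQ = 700 − 260 = 440; wedge = 218.1 − 182.9 = 35.2.
Welfare loss = ½ × 440 × 35.2 = $7744.

$7744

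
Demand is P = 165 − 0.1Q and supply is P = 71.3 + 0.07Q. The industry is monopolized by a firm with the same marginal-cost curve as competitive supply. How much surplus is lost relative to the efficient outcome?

3542.20

Competitive equilibrium: 165 − 0.1Q = 71.3 + 0.07Q → Q* = 551.1765, P* = 109.8824.
Marginal revenue: MR = 165 − 0.2Q. Set MR = MC: 165 − 0.2Q = 71.3 + 0.07Q → Q_m = 347.037.
Price P_m = 165 − 0.1·347.037 = 130.2963; MC(Q_m) = 71.3 + 0.07·347.037 = 95.5926.
Competitive Q* = 551.1765, so ΔQ = 204.1395; wedge = 130.2963 − 95.5926 = 34.7037.
Deadweight loss = ½ × 204.1395 × 34.7037 = 3542.20.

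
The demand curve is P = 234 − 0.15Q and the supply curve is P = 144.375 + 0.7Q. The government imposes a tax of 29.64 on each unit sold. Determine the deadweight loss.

Competitive equilibrium: 234 − 0.15Q = 144.375 + 0.7Q → Q* = 105.4412, P* = 218.1838.
With the tax, the buyer price exceeds the seller price by 29.64: (234 − 0.15Q) − (144.375 + 0.7Q) = 29.64 → Q' = 70.5706.
ΔQ = 105.4412 − 70.5706 = 34.8706; the wedge equals the tax, 29.64.
The triangle = ½ × 34.8706 × 29.64 = 516.78.

516.78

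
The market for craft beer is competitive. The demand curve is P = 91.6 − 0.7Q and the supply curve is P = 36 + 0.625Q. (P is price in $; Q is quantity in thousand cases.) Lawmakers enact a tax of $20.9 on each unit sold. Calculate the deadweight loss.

Competitive equilibrium: 91.6 − 0.7Q = 36 + 0.625Q → Q* = 41.9623, P* = 62.2264.
With the tax, the buyer price exceeds the seller price by 20.9: (91.6 − 0.7Q) − (36 + 0.625Q) = 20.9 → Q' = 26.1887.
ΔQ = 41.9623 − 26.1887 = 15.7736; the wedge equals the tax, 20.9.
Welfare loss = ½ × 15.7736 × 20.9 = $164.83 thousand.

$164.83 thousand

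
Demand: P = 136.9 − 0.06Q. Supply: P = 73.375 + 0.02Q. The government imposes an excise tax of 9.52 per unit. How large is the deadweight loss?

Competitive equilibrium: 136.9 − 0.06Q = 73.375 + 0.02Q → Q* = 794.0625, P* = 89.2563.
With the tax, the buyer price exceeds the seller price by 9.52: (136.9 − 0.06Q) − (73.375 + 0.02Q) = 9.52 → Q' = 675.0625.
ΔQ = 794.0625 − 675.0625 = 119; the wedge equals the tax, 9.52.
DWL = ½ × 119 × 9.52 = 566.44.

566.44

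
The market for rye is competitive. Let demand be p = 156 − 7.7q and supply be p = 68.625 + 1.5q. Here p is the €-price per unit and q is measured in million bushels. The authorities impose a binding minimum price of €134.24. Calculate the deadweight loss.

Competitive equilibrium: 156 − 7.7q = 68.625 + 1.5q → q* = 9.4973, p* = 82.8709.
At the floor p = 134.24, quantity demanded = (156 − 134.24)/7.7 = 2.826.
Sellers' marginal cost at q' = 2.826: 68.625 + 1.5·2.826 = 72.864.
Δq = 9.4973 − 2.826 = 6.6713; wedge = 134.24 − 72.864 = 61.376.
The triangle = ½ × 6.6713 × 61.376 = €204.73 million.

€204.73 million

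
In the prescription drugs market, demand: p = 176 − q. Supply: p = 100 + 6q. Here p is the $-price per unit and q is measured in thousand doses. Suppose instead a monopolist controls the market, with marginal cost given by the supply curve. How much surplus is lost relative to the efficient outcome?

Competitive equilibrium: 176 − q = 100 + 6q → q* = 10.8571, p* = 165.1429.
Marginal revenue: MR = 176 − 2q. Set MR = MC: 176 − 2q = 100 + 6q → q_m = 9.5.
Price p_m = 176 − 1·9.5 = 166.5; MC(q_m) = 100 + 6·9.5 = 157.
Competitive q* = 10.8571, so Δq = 1.3571; wedge = 166.5 − 157 = 9.5.
Deadweight loss = ½ × 1.3571 × 9.5 = $6.45 thousand.

$6.45 thousand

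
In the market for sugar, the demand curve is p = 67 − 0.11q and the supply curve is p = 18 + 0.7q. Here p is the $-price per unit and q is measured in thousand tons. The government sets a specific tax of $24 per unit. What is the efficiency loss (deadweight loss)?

$355.56 thousand

Competitive equilibrium: 67 − 0.11q = 18 + 0.7q → q* = 60.4938, p* = 60.3457.
With the tax, the buyer price exceeds the seller price by 24: (67 − 0.11q) − (18 + 0.7q) = 24 → q' = 30.8642.
Δq = 60.4938 − 30.8642 = 29.6296; the wedge equals the tax, 24.
The triangle = ½ × 29.6296 × 24 = $355.56 thousand.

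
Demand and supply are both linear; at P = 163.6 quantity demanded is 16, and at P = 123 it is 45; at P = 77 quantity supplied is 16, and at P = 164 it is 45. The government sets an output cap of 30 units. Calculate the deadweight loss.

71.02

Demand slope = (123 − 163.6)/(45 − 16) = −1.4, so P = 186 − 1.4Q.
Supply slope = (164 − 77)/(45 − 16) = 3, so P = 29 + 3Q.
Competitive equilibrium: 186 − 1.4Q = 29 + 3Q → Q* = 35.6818, P* = 136.0455.
At Q = 30: demand price = 186 − 1.4·30 = 144; supply price = 29 + 3·30 = 119.
ΔQ = 35.6818 − 30 = 5.6818; wedge = 144 − 119 = 25.
Welfare loss = ½ × 5.6818 × 25 = 71.02.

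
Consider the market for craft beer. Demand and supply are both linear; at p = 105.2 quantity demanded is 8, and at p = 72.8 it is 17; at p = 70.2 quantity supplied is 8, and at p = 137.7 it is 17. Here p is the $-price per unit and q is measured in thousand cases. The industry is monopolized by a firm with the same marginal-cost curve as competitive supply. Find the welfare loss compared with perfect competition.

$41.41 thousand

Demand slope = (72.8 − 105.2)/(17 − 8) = −3.6, so p = 134 − 3.6q.
Supply slope = (137.7 − 70.2)/(17 − 8) = 7.5, so p = 10.2 + 7.5q.
Competitive equilibrium: 134 − 3.6q = 10.2 + 7.5q → q* = 11.1532, p* = 93.8486.
Marginal revenue: MR = 134 − 7.2q. Set MR = MC: 134 − 7.2q = 10.2 + 7.5q → q_m = 8.4218.
Price p_m = 134 − 3.6·8.4218 = 103.6815; MC(q_m) = 10.2 + 7.5·8.4218 = 73.3635.
Competitive q* = 11.1532, so Δq = 2.7314; wedge = 103.6815 − 73.3635 = 30.318.
Welfare loss = ½ × 2.7314 × 30.318 = $41.41 thousand.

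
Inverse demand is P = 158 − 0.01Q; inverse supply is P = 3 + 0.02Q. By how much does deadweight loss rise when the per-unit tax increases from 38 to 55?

26350

Competitive equilibrium: 158 − 0.01Q = 3 + 0.02Q → Q* = 5166.6667, P* = 106.3333.
For a per-unit tax t: ΔQ = t/0.03, so DWL = ½·t·(t/0.03) = t²/0.06.
At t = 38: DWL = 24066.667. At t = 55: DWL = 50416.667.
Increase = 50416.667 − 24066.667 = 26350.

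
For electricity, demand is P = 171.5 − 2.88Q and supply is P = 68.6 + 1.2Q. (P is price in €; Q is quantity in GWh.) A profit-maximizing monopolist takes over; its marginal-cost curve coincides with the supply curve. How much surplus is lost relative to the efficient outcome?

€222.18

Competitive equilibrium: 171.5 − 2.88Q = 68.6 + 1.2Q → Q* = 25.2206, P* = 98.8647.
Marginal revenue: MR = 171.5 − 5.76Q. Set MR = MC: 171.5 − 5.76Q = 68.6 + 1.2Q → Q_m = 14.7845.
Price P_m = 171.5 − 2.88·14.7845 = 128.9206; MC(Q_m) = 68.6 + 1.2·14.7845 = 86.3414.
Competitive Q* = 25.2206, so ΔQ = 10.4361; wedge = 128.9206 − 86.3414 = 42.5792.
The triangle = ½ × 10.4361 × 42.5792 = €222.18.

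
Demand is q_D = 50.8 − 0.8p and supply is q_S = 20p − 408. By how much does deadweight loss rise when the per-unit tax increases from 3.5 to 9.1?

27.14

In inverse form: demand p = 63.5 − 1.25q, supply p = 20.4 + 0.05q.
Competitive equilibrium: 63.5 − 1.25q = 20.4 + 0.05q → q* = 33.1538, p* = 22.0577.
For a per-unit tax t: Δq = t/1.3, so DWL = ½·t·(t/1.3) = t²/2.6.
At t = 3.5: DWL = 4.712. At t = 9.1: DWL = 31.85.
Increase = 31.85 − 4.712 = 27.14.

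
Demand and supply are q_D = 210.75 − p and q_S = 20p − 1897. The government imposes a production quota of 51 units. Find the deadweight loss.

In inverse form: demand p = 210.75 − q, supply p = 94.85 + 0.05q.
Competitive equilibrium: 210.75 − q = 94.85 + 0.05q → q* = 110.381, p* = 100.369.
At q = 51: demand price = 210.75 − 1·51 = 159.75; supply price = 94.85 + 0.05·51 = 97.4.
Δq = 110.381 − 51 = 59.381; wedge = 159.75 − 97.4 = 62.35.
Deadweight loss = ½ × 59.381 × 62.35 = 1851.20.

1851.20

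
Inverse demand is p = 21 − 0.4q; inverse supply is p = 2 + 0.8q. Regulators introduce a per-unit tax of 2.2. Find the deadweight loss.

Competitive equilibrium: 21 − 0.4q = 2 + 0.8q → q* = 15.8333, p* = 14.6667.
With the tax, the buyer price exceeds the seller price by 2.2: (21 − 0.4q) − (2 + 0.8q) = 2.2 → q' = 14.
Δq = 15.8333 − 14 = 1.8333; the wedge equals the tax, 2.2.
Welfare loss = ½ × 1.8333 × 2.2 = 2.02.

2.02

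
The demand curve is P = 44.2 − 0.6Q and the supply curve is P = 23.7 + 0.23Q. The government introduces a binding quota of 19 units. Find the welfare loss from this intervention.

Competitive equilibrium: 44.2 − 0.6Q = 23.7 + 0.23Q → Q* = 24.6988, P* = 29.3807.
At Q = 19: demand price = 44.2 − 0.6·19 = 32.8; supply price = 23.7 + 0.23·19 = 28.07.
ΔQ = 24.6988 − 19 = 5.6988; wedge = 32.8 − 28.07 = 4.73.
DWL = ½ × 5.6988 × 4.73 = 13.48.

13.48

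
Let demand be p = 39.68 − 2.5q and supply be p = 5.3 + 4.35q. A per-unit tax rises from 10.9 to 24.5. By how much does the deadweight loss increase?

Competitive equilibrium: 39.68 − 2.5q = 5.3 + 4.35q → q* = 5.019, p* = 27.1326.
For a per-unit tax t: Δq = t/6.85, so DWL = ½·t·(t/6.85) = t²/13.7.
At t = 10.9: DWL = 8.672. At t = 24.5: DWL = 43.814.
Increase = 43.814 − 8.672 = 35.14.

35.14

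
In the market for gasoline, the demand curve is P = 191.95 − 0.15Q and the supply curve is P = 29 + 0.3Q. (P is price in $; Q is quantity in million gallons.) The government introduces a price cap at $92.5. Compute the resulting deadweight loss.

$5092.54 million

Competitive equilibrium: 191.95 − 0.15Q = 29 + 0.3Q → Q* = 362.1111, P* = 137.6333.
At the ceiling P = 92.5, quantity supplied = (92.5 − 29)/0.3 = 211.6667.
Willingness to pay at Q' = 211.6667: 191.95 − 0.15·211.6667 = 160.2.
ΔQ = 362.1111 − 211.6667 = 150.4444; wedge = 160.2 − 92.5 = 67.7.
The triangle = ½ × 150.4444 × 67.7 = $5092.54 million.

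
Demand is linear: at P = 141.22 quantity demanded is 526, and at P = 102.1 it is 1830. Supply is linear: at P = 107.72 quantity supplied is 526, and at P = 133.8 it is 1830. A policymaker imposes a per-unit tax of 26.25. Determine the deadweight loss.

Demand slope = (102.1 − 141.22)/(1830 − 526) = −0.03, so P = 157 − 0.03Q.
Supply slope = (133.8 − 107.72)/(1830 − 526) = 0.02, so P = 97.2 + 0.02Q.
Competitive equilibrium: 157 − 0.03Q = 97.2 + 0.02Q → Q* = 1196, P* = 121.12.
With the tax, the buyer price exceeds the seller price by 26.25: (157 − 0.03Q) − (97.2 + 0.02Q) = 26.25 → Q' = 671.
ΔQ = 1196 − 671 = 525; the wedge equals the tax, 26.25.
The triangle = ½ × 525 × 26.25 = 6890.625.

6890.625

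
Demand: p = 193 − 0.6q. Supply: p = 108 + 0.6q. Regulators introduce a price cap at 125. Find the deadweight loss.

Competitive equilibrium: 193 − 0.6q = 108 + 0.6q → q* = 70.8333, p* = 150.5.
At the ceiling p = 125, quantity supplied = (125 − 108)/0.6 = 28.3333.
Willingness to pay at q' = 28.3333: 193 − 0.6·28.3333 = 176.
Δq = 70.8333 − 28.3333 = 42.5; wedge = 176 − 125 = 51.
The triangle = ½ × 42.5 × 51 = 1083.75.

1083.75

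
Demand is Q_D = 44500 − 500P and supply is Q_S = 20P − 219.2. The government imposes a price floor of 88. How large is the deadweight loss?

In inverse form: demand P = 89 − 0.002Q, supply P = 10.96 + 0.05Q.
Competitive equilibrium: 89 − 0.002Q = 10.96 + 0.05Q → Q* = 1500.76923, P* = 85.99846.
At the floor P = 88, quantity demanded = (89 − 88)/0.002 = 500.
Sellers' marginal cost at Q' = 500: 10.96 + 0.05·500 = 35.96.
ΔQ = 1500.76923 − 500 = 1000.76923; wedge = 88 − 35.96 = 52.04.
The triangle = ½ × 1000.76923 × 52.04 = 26040.02.

26040.02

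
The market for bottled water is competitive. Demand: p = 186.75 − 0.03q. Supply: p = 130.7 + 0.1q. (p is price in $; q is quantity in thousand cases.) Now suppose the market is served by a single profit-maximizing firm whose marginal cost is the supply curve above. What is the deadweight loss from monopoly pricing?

$424.80 thousand

Competitive equilibrium: 186.75 − 0.03q = 130.7 + 0.1q → q* = 431.15385, p* = 173.81538.
Marginal revenue: MR = 186.75 − 0.06q. Set MR = MC: 186.75 − 0.06q = 130.7 + 0.1q → q_m = 350.3125.
Price p_m = 186.75 − 0.03·350.3125 = 176.24063; MC(q_m) = 130.7 + 0.1·350.3125 = 165.73125.
Competitive q* = 431.15385, so Δq = 80.84135; wedge = 176.24063 − 165.73125 = 10.50938.
DWL = ½ × 80.84135 × 10.50938 = $424.80 thousand.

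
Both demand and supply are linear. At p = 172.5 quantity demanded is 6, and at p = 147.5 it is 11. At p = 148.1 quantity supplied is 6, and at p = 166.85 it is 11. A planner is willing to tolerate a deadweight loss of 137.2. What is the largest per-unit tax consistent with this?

49

Demand slope = (147.5 − 172.5)/(11 − 6) = −5, so p = 202.5 − 5q.
Supply slope = (166.85 − 148.1)/(11 − 6) = 3.75, so p = 125.6 + 3.75q.
Competitive equilibrium: 202.5 − 5q = 125.6 + 3.75q → q* = 8.7886, p* = 158.5571.
A tax t gives Δq = t/8.75 and wedge t, so DWL = t²/17.5.
t²/17.5 = 137.2 → t² = 2401 → t = 49.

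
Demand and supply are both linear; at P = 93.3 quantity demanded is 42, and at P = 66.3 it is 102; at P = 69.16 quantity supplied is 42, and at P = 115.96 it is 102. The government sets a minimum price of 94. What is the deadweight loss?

Demand slope = (66.3 − 93.3)/(102 − 42) = −0.45, so P = 112.2 − 0.45Q.
Supply slope = (115.96 − 69.16)/(102 − 42) = 0.78, so P = 36.4 + 0.78Q.
Competitive equilibrium: 112.2 − 0.45Q = 36.4 + 0.78Q → Q* = 61.626, P* = 84.4683.
At the floor P = 94, quantity demanded = (112.2 − 94)/0.45 = 40.4444.
Sellers' marginal cost at Q' = 40.4444: 36.4 + 0.78·40.4444 = 67.9466.
ΔQ = 61.626 − 40.4444 = 21.1816; wedge = 94 − 67.9466 = 26.0534.
Welfare loss = ½ × 21.1816 × 26.0534 = 275.93.

275.93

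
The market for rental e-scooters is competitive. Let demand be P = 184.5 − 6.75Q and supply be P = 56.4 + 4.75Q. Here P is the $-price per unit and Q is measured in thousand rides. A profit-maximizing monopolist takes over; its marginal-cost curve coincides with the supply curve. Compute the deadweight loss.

$97.60 thousand

Competitive equilibrium: 184.5 − 6.75Q = 56.4 + 4.75Q → Q* = 11.1391, P* = 109.3109.
Marginal revenue: MR = 184.5 − 13.5Q. Set MR = MC: 184.5 − 13.5Q = 56.4 + 4.75Q → Q_m = 7.0192.
Price P_m = 184.5 − 6.75·7.0192 = 137.1204; MC(Q_m) = 56.4 + 4.75·7.0192 = 89.7412.
Competitive Q* = 11.1391, so ΔQ = 4.1199; wedge = 137.1204 − 89.7412 = 47.3792.
DWL = ½ × 4.1199 × 47.3792 = $97.60 thousand.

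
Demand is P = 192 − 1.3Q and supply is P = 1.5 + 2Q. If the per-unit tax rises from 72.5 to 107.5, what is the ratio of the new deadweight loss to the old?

2.199

Competitive equilibrium: 192 − 1.3Q = 1.5 + 2Q → Q* = 57.7273, P* = 116.9545.
For a per-unit tax t: ΔQ = t/3.3, so DWL = ½·t·(t/3.3) = t²/6.6.
At t = 72.5: DWL = 796.402. At t = 107.5: DWL = 1750.947.
Ratio = (107.5/72.5)² = 2.199.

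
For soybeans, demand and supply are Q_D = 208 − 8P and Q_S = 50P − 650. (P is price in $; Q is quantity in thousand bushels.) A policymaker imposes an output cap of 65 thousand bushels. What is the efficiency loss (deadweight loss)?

$44.07 thousand

In inverse form: demand P = 26 − 0.125Q, supply P = 13 + 0.02Q.
Competitive equilibrium: 26 − 0.125Q = 13 + 0.02Q → Q* = 89.6552, P* = 14.7931.
At Q = 65: demand price = 26 − 0.125·65 = 17.875; supply price = 13 + 0.02·65 = 14.3.
ΔQ = 89.6552 − 65 = 24.6552; wedge = 17.875 − 14.3 = 3.575.
Deadweight loss = ½ × 24.6552 × 3.575 = $44.07 thousand.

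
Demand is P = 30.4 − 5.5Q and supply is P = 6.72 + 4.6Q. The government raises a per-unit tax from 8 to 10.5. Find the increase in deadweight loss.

2.29

Competitive equilibrium: 30.4 − 5.5Q = 6.72 + 4.6Q → Q* = 2.3446, P* = 17.505.
For a per-unit tax t: ΔQ = t/10.1, so DWL = ½·t·(t/10.1) = t²/20.2.
At t = 8: DWL = 3.168. At t = 10.5: DWL = 5.458.
Increase = 5.458 − 3.168 = 2.29.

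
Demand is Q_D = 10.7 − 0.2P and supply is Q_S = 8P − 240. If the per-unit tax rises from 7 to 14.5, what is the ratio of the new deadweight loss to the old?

In inverse form: demand P = 53.5 − 5Q, supply P = 30 + 0.125Q.
Competitive equilibrium: 53.5 − 5Q = 30 + 0.125Q → Q* = 4.5854, P* = 30.5732.
For a per-unit tax t: ΔQ = t/5.125, so DWL = ½·t·(t/5.125) = t²/10.25.
At t = 7: DWL = 4.780. At t = 14.5: DWL = 20.512.
Ratio = (14.5/7)² = 4.291.

4.291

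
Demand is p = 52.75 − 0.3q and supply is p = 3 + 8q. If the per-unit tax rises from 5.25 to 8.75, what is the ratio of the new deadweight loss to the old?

2.778

Competitive equilibrium: 52.75 − 0.3q = 3 + 8q → q* = 5.994, p* = 50.9518.
For a per-unit tax t: Δq = t/8.3, so DWL = ½·t·(t/8.3) = t²/16.6.
At t = 5.25: DWL = 1.660. At t = 8.75: DWL = 4.612.
Ratio = (8.75/5.25)² = 2.778.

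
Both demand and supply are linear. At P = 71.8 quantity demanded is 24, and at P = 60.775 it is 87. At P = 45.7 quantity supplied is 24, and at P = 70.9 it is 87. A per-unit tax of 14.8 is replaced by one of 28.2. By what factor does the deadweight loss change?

Demand slope = (60.775 − 71.8)/(87 − 24) = −0.175, so P = 76 − 0.175Q.
Supply slope = (70.9 − 45.7)/(87 − 24) = 0.4, so P = 36.1 + 0.4Q.
Competitive equilibrium: 76 − 0.175Q = 36.1 + 0.4Q → Q* = 69.3913, P* = 63.8565.
For a per-unit tax t: ΔQ = t/0.575, so DWL = ½·t·(t/0.575) = t²/1.15.
At t = 14.8: DWL = 190.470. At t = 28.2: DWL = 691.513.
Ratio = (28.2/14.8)² = 3.631.

3.631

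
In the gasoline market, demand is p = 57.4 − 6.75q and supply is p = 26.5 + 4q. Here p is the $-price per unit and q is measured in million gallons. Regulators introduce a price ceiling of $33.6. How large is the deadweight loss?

Competitive equilibrium: 57.4 − 6.75q = 26.5 + 4q → q* = 2.8744, p* = 37.9977.
At the ceiling p = 33.6, quantity supplied = (33.6 − 26.5)/4 = 1.775.
Willingness to pay at q' = 1.775: 57.4 − 6.75·1.775 = 45.4188.
Δq = 2.8744 − 1.775 = 1.0994; wedge = 45.4188 − 33.6 = 11.8188.
DWL = ½ × 1.0994 × 11.8188 = $6.50 million.

$6.50 million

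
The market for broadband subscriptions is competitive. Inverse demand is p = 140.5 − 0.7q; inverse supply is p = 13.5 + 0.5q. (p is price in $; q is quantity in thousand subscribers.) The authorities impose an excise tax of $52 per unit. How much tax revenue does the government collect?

Competitive equilibrium: 140.5 − 0.7q = 13.5 + 0.5q → q* = 105.8333, p* = 66.4167.
With the tax, the buyer price exceeds the seller price by 52: (140.5 − 0.7q) − (13.5 + 0.5q) = 52 → q' = 62.5.
Tax revenue = 52 × 62.5 = $3250 thousand.

$3250 thousand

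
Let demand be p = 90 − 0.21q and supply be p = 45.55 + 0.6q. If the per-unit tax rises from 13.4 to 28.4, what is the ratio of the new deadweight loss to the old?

Competitive equilibrium: 90 − 0.21q = 45.55 + 0.6q → q* = 54.8765, p* = 78.4759.
For a per-unit tax t: Δq = t/0.81, so DWL = ½·t·(t/0.81) = t²/1.62.
At t = 13.4: DWL = 110.840. At t = 28.4: DWL = 497.877.
Ratio = (28.4/13.4)² = 4.492.

4.492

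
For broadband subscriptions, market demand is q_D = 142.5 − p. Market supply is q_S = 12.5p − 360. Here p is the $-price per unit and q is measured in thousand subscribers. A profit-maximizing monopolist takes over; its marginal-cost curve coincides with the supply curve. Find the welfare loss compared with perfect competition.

$1383.38 thousand

In inverse form: demand p = 142.5 − q, supply p = 28.8 + 0.08q.
Competitive equilibrium: 142.5 − q = 28.8 + 0.08q → q* = 105.27778, p* = 37.22222.
Marginal revenue: MR = 142.5 − 2q. Set MR = MC: 142.5 − 2q = 28.8 + 0.08q → q_m = 54.66346.
Price p_m = 142.5 − 1·54.66346 = 87.83654; MC(q_m) = 28.8 + 0.08·54.66346 = 33.17308.
Competitive q* = 105.27778, so Δq = 50.61432; wedge = 87.83654 − 33.17308 = 54.66346.
The triangle = ½ × 50.61432 × 54.66346 = $1383.38 thousand.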